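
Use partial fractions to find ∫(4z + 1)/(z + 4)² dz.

Decompose: P = 4, Q = 4·(-4) + 1 = -15, so (4z + 1)/(z + 4)² = 4/(z + 4) - 15/(z + 4)². Integrate: ∫ P/(z + 4) dz = 4 ln|(z + 4)|; ∫ Q/(z + 4)² dz = 15/(z + 4). Sum: 4 ln|(z + 4)| + 15/(z + 4) + C


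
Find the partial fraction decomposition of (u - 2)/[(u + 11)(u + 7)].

At u=-11: A = (1·(-11) - 2)/(-11 + 7) = 13/4. At u=-7: B = (1·(-7) - 2)/(-7 + 11) = -9/4
Result: (13/4)/(u + 11) - (9/4)/(u + 7)


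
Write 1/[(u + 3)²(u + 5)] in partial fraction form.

Cover-up at u=-5: R = 1/(-5 + 3)² = 1/4. Cover-up at u=-3: Q = 1/(-3 + 5) = 1/2. Comparing u² coeff: P = -R = -1/4
Result: (-1/4)/(u + 3) + (1/2)/(u + 3)² + (1/4)/(u + 5)


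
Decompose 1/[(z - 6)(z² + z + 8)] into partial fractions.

Cover-up at z = 6: A = 1/(6² + 1·6 + 8) = 1/50. Then B = -A = -1/50, C = -A·(1 + 6) = -7/50
Result: (1/50)/(z - 6) - ((1/50)z + 7/50)/(z² + z + 8)


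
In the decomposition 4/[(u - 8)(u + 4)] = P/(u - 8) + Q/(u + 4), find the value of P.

Cover-up at u = 8: P = 4/(8 + 4) = 4/12 = 1/3


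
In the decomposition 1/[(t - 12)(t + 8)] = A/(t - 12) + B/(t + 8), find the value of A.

Cover-up at t = 12: A = 1/(12 + 8) = 1/20


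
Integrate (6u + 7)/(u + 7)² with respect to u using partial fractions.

Decompose: α = 6, β = 6·(-7) + 7 = -35, so (6u + 7)/(u + 7)² = 6/(u + 7) - 35/(u + 7)². Integrate: ∫ α/(u + 7) du = 6 ln|(u + 7)|; ∫ β/(u + 7)² du = 35/(u + 7). Sum: 6 ln|(u + 7)| + 35/(u + 7) + C


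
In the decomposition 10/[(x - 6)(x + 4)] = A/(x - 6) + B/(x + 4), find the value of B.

Cover-up at x = -4: B = 10/(-4 - 6) = -10/10 = -1


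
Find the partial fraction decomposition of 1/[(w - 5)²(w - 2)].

Cover-up at w=2: γ = 1/(2 - 5)² = 1/9. Cover-up at w=5: β = 1/(5 - 2) = 1/3. Comparing w² coeff: α = -γ = -1/9
Result: (-1/9)/(w - 5) + (1/3)/(w - 5)² + (1/9)/(w - 2)


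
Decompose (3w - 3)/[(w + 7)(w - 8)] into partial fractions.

At w=-7: α = (3·(-7) - 3)/(-7 - 8) = 8/5. At w=8: β = (3·8 - 3)/(8 + 7) = 7/5
Result: (8/5)/(w + 7) + (7/5)/(w - 8)


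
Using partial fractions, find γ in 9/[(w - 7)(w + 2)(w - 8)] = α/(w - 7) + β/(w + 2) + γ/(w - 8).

Cover-up at w = 8: γ = 9/[(8 - 7)(8 + 2)] = 9/[(1)(10)] = 9/10


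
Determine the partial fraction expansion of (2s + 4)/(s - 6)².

(2s + 4) = P(s - 6) + Q. At s = 6: Q = 2·6 + 4 = 16. Coeff of s: P = 2
Result: 2/(s - 6) + 16/(s - 6)²


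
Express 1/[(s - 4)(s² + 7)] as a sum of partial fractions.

Cover-up at s = 4: A = 1/(4² + 7) = 1/23. Then B = -A = -1/23, C = -A·(0 + 4) = -4/23
Result: (1/23)/(s - 4) - ((1/23)s + 4/23)/(s² + 7)


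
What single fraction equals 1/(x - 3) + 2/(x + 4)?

Common denominator (x - 3)(x + 4). Numerator: 1(x + 4) + 2(x - 3) = (x + 4) + (2x - 6) = 3x - 2
Result: (3x - 2)/[(x - 3)(x + 4)]


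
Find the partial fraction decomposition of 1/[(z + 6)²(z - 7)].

Cover-up at z=7: C = 1/(7 + 6)² = 1/169. Cover-up at z=-6: B = 1/(-6 - 7) = -1/13. Comparing z² coeff: A = -C = -1/169
Result: (-1/169)/(z + 6) - (1/13)/(z + 6)² + (1/169)/(z - 7)


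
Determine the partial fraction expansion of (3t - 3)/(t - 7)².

(3t - 3) = α(t - 7) + β. At t = 7: β = 3·7 - 3 = 18. Coeff of t: α = 3
Result: 3/(t - 7) + 18/(t - 7)²


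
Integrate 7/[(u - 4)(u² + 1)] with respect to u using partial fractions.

Cover-up at u=4: A = 7/(4²+1) = 7/17. Coeff matching: B = -7/17, C = -28/17. Decomposition: (7/17)/(u - 4) - ((7/17)u + 28/17)/(u² + 1). Integrate: linear → ln, quadratic → (1/2)ln + arctan: (7/17) ln|(u - 4)| - (7/34) ln(u² + 1) - (28/17) arctan(u) + C


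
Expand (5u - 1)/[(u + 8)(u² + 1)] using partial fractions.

At u=-8: P = (5·(-8) - 1)/((-8)² + 1) = -41/65. Q = -P = 41/65, R = 5 - (-8)·P = -3/65
Result: (-41/65)/(u + 8) + ((41/65)u - 3/65)/(u² + 1)


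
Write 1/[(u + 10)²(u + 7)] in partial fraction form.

Cover-up at u=-7: γ = 1/(-7 + 10)² = 1/9. Cover-up at u=-10: β = 1/(-10 + 7) = -1/3. Comparing u² coeff: α = -γ = -1/9
Result: (-1/9)/(u + 10) - (1/3)/(u + 10)² + (1/9)/(u + 7)


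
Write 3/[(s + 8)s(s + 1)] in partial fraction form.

Using cover-up method: α = 3/56, β = 3/8, γ = -3/7
Result: (3/56)/(s + 8) + (3/8)/s - (3/7)/(s + 1)


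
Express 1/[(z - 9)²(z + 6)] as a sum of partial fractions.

Cover-up at z=-6: γ = 1/(-6 - 9)² = 1/225. Cover-up at z=9: β = 1/(9 + 6) = 1/15. Comparing z² coeff: α = -γ = -1/225
Result: (-1/225)/(z - 9) + (1/15)/(z - 9)² + (1/225)/(z + 6)


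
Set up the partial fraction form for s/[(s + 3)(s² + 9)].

Linear + irreducible quadratic: P/(s + 3) + (Qs + R)/(s² + 9)


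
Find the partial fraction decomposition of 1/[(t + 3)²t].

Cover-up at t=0: R = 1/(0 + 3)² = 1/9. Cover-up at t=-3: Q = 1/(-3 - 0) = -1/3. Comparing t² coeff: P = -R = -1/9
Result: (-1/9)/(t + 3) - (1/3)/(t + 3)² + (1/9)/t


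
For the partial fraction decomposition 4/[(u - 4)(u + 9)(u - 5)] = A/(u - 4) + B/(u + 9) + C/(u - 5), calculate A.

Cover-up at u = 4: A = 4/[(4 + 9)(4 - 5)] = 4/[(13)(-1)] = -4/13


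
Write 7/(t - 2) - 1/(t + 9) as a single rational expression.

Common denominator (t - 2)(t + 9). Numerator: 7(t + 9) - 1(t - 2) = (7t + 63) - (t - 2) = 6t + 65
Result: (6t + 65)/[(t - 2)(t + 9)]


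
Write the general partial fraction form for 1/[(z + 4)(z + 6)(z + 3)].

Three distinct linear factors: P/(z + 4) + Q/(z + 6) + R/(z + 3)


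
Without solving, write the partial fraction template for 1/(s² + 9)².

Repeated quadratic factor: (αs + β)/(s² + 9) + (γs + δ)/(s² + 9)²


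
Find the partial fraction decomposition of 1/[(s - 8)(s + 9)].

1/(s - 8)(s + 9) = α/(s - 8) + β/(s + 9). α = 1/(8 + 9) = 1/17, β = 1/(-9 - 8) = -1/17
Result: (1/17)/(s - 8) - (1/17)/(s + 9)


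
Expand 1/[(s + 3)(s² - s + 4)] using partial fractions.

Cover-up at s = -3: α = 1/((-3)² - 1·(-3) + 4) = 1/16. Then β = -α = -1/16, γ = -α·(-1 - 3) = 1/4
Result: (1/16)/(s + 3) - ((1/16)s - 1/4)/(s² - s + 4)


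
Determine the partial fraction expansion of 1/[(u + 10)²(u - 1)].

Cover-up at u=1: C = 1/(1 + 10)² = 1/121. Cover-up at u=-10: B = 1/(-10 - 1) = -1/11. Comparing u² coeff: A = -C = -1/121
Result: (-1/121)/(u + 10) - (1/11)/(u + 10)² + (1/121)/(u - 1)


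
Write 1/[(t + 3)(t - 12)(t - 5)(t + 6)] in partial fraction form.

Using Heaviside cover-up: (1/360)/(t + 3) + (1/1890)/(t - 12) - (1/616)/(t - 5) - (1/594)/(t + 6)


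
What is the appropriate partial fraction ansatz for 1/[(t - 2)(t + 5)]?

Distinct linear factors: α/(t - 2) + β/(t + 5)


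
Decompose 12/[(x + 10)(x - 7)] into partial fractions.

12/(x + 10)(x - 7) = P/(x + 10) + Q/(x - 7). P = 12/(-10 - 7) = -12/17, Q = 12/(7 + 10) = 12/17
Result: (-12/17)/(x + 10) + (12/17)/(x - 7)


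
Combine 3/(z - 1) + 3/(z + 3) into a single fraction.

Common denominator (z - 1)(z + 3). Numerator: 3(z + 3) + 3(z - 1) = (3z + 9) + (3z - 3) = 6z + 6
Result: (6z + 6)/[(z - 1)(z + 3)]


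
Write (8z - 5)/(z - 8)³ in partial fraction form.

(8z - 5) = α(z - 8)² + β(z - 8) + γ. At z = 8: γ = 8·8 - 5 = 59. Coefficients: α = 0, β = 8
Result: 8/(z - 8)² + 59/(z - 8)³


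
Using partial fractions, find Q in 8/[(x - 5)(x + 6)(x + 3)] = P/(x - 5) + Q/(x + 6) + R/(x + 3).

Cover-up at x = -6: Q = 8/[(-6 - 5)(-6 + 3)] = 8/[(-11)(-3)] = 8/33


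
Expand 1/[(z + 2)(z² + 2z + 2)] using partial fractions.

Cover-up at z = -2: α = 1/((-2)² + 2·(-2) + 2) = 1/2. Then β = -α = -1/2, γ = -α·(2 - 2) = 0
Result: (1/2)/(z + 2) - ((1/2)z)/(z² + 2z + 2)


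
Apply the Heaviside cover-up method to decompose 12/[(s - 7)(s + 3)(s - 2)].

Cover (s - 7), s=7: A = 12/[(7 + 3)(7 - 2)] = 6/25. Cover (s + 3), s=-3: B = 12/[(-3 - 7)(-3 - 2)] = 6/25. Cover (s - 2), s=2: C = 12/[(2 - 7)(2 + 3)] = -12/25.
Result: (6/25)/(s - 7) + (6/25)/(s + 3) - (12/25)/(s - 2)


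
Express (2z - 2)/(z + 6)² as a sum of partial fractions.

(2z - 2) = α(z + 6) + β. At z = -6: β = 2·(-6) - 2 = -14. Coeff of z: α = 2
Result: 2/(z + 6) - 14/(z + 6)²


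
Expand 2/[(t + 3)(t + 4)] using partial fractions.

2/(t + 3)(t + 4) = α/(t + 3) + β/(t + 4). α = 2/(-3 + 4) = 2, β = 2/(-4 + 3) = -2
Result: 2/(t + 3) - 2/(t + 4)


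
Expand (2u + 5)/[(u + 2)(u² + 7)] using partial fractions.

At u=-2: P = (2·(-2) + 5)/((-2)² + 7) = 1/11. Q = -P = -1/11, R = 2 - (-2)·P = 24/11
Result: (1/11)/(u + 2) - ((1/11)u - 24/11)/(u² + 7)


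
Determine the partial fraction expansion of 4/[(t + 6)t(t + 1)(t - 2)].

Using Heaviside cover-up: (-1/60)/(t + 6) - (1/3)/t + (4/15)/(t + 1) + (1/12)/(t - 2)


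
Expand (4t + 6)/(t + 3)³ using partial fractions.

(4t + 6) = P(t + 3)² + Q(t + 3) + R. At t = -3: R = 4·(-3) + 6 = -6. Coefficients: P = 0, Q = 4
Result: 4/(t + 3)² - 6/(t + 3)³


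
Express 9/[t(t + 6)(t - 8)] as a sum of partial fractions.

Using cover-up method: P = -3/16, Q = 3/28, R = 9/112
Result: (-3/16)/t + (3/28)/(t + 6) + (9/112)/(t - 8)


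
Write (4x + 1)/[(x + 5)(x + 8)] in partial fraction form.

At x=-5: P = (4·(-5) + 1)/(-5 + 8) = -19/3. At x=-8: Q = (4·(-8) + 1)/(-8 + 5) = 31/3
Result: (-19/3)/(x + 5) + (31/3)/(x + 8)


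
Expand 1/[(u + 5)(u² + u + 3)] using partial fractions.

Cover-up at u = -5: A = 1/((-5)² + 1·(-5) + 3) = 1/23. Then B = -A = -1/23, C = -A·(1 - 5) = 4/23
Result: (1/23)/(u + 5) - ((1/23)u - 4/23)/(u² + u + 3)


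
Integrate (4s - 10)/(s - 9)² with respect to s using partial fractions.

Decompose: P = 4, Q = 4·9 - 10 = 26, so (4s - 10)/(s - 9)² = 4/(s - 9) + 26/(s - 9)². Integrate: ∫ P/(s - 9) ds = 4 ln|(s - 9)|; ∫ Q/(s - 9)² ds = -26/(s - 9). Sum: 4 ln|(s - 9)| - 26/(s - 9) + C


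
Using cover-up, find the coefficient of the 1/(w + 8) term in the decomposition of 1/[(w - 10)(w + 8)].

Cover (w + 8), set w=-8: 1/((w - 10) at w=-8) = 1/(-18) = -1/18


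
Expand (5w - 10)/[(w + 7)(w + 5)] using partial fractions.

At w=-7: A = (5·(-7) - 10)/(-7 + 5) = 45/2. At w=-5: B = (5·(-5) - 10)/(-5 + 7) = -35/2
Result: (45/2)/(w + 7) - (35/2)/(w + 5)


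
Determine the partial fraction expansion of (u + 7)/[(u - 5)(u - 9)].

At u=5: P = (1·5 + 7)/(5 - 9) = -3. At u=9: Q = (1·9 + 7)/(9 - 5) = 4
Result: -3/(u - 5) + 4/(u - 9)


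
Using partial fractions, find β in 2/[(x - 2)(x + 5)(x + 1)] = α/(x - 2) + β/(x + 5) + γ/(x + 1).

Cover-up at x = -5: β = 2/[(-5 - 2)(-5 + 1)] = 2/[(-7)(-4)] = 2/28 = 1/14


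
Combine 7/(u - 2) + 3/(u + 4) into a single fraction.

Common denominator (u - 2)(u + 4). Numerator: 7(u + 4) + 3(u - 2) = (7u + 28) + (3u - 6) = 10u + 22
Result: (10u + 22)/[(u - 2)(u + 4)]


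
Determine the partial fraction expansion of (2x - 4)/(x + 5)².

(2x - 4) = α(x + 5) + β. At x = -5: β = 2·(-5) - 4 = -14. Coeff of x: α = 2
Result: 2/(x + 5) - 14/(x + 5)²


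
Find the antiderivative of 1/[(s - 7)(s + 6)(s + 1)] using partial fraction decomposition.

Cover-up: P = 1/104, Q = 1/65, R = -1/40. Decomposition: (1/104)/(s - 7) + (1/65)/(s + 6) - (1/40)/(s + 1). Integrate each term: (1/104) ln|(s - 7)| + (1/65) ln|(s + 6)| - (1/40) ln|(s + 1)| + C


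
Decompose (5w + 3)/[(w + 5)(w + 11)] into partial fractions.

At w=-5: P = (5·(-5) + 3)/(-5 + 11) = -11/3. At w=-11: Q = (5·(-11) + 3)/(-11 + 5) = 26/3
Result: (-11/3)/(w + 5) + (26/3)/(w + 11)


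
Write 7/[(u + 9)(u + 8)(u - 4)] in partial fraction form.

Using cover-up method: α = 7/13, β = -7/12, γ = 7/156
Result: (7/13)/(u + 9) - (7/12)/(u + 8) + (7/156)/(u - 4)


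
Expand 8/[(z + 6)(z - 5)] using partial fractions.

8/(z + 6)(z - 5) = P/(z + 6) + Q/(z - 5). P = 8/(-6 - 5) = -8/11, Q = 8/(5 + 6) = 8/11
Result: (-8/11)/(z + 6) + (8/11)/(z - 5)


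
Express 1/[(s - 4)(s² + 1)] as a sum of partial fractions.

Cover-up at s = 4: A = 1/(4² + 1) = 1/17. Then B = -A = -1/17, C = -A·(0 + 4) = -4/17
Result: (1/17)/(s - 4) - ((1/17)s + 4/17)/(s² + 1)


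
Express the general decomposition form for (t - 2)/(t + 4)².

Repeated linear factor: P/(t + 4) + Q/(t + 4)²


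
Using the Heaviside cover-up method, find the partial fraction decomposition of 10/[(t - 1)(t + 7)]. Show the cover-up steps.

Cover (t - 1): set t=1, get α = 10/(1 + 7) = 5/4. Cover (t + 7): set t=-7, get β = 10/(-7 - 1) = -5/4.
Result: (5/4)/(t - 1) - (5/4)/(t + 7)


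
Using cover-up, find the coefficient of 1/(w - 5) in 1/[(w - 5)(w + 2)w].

Cover (w - 5), set w=5: 1/[(5 + 2)(5 - 0)] = 1/35


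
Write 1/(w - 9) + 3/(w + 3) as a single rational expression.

Common denominator (w - 9)(w + 3). Numerator: 1(w + 3) + 3(w - 9) = (w + 3) + (3w - 27) = 4w - 24
Result: (4w - 24)/[(w - 9)(w + 3)]


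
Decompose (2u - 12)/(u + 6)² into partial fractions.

(2u - 12) = P(u + 6) + Q. At u = -6: Q = 2·(-6) - 12 = -24. Coeff of u: P = 2
Result: 2/(u + 6) - 24/(u + 6)²


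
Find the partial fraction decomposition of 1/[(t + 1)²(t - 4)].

Cover-up at t=4: R = 1/(4 + 1)² = 1/25. Cover-up at t=-1: Q = 1/(-1 - 4) = -1/5. Comparing t² coeff: P = -R = -1/25
Result: (-1/25)/(t + 1) - (1/5)/(t + 1)² + (1/25)/(t - 4)


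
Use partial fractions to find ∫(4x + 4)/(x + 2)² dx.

Decompose: α = 4, β = 4·(-2) + 4 = -4, so (4x + 4)/(x + 2)² = 4/(x + 2) - 4/(x + 2)². Integrate: ∫ α/(x + 2) dx = 4 ln|(x + 2)|; ∫ β/(x + 2)² dx = 4/(x + 2). Sum: 4 ln|(x + 2)| + 4/(x + 2) + C


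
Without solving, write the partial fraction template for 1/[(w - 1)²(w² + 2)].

Repeated linear + quadratic: α/(w - 1) + β/(w - 1)² + (γw + δ)/(w² + 2)


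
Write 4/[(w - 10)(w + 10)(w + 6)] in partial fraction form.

Using cover-up method: α = 1/80, β = 1/20, γ = -1/16
Result: (1/80)/(w - 10) + (1/20)/(w + 10) - (1/16)/(w + 6)


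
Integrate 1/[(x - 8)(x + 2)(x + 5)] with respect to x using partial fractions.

Cover-up: P = 1/130, Q = -1/30, R = 1/39. Decomposition: (1/130)/(x - 8) - (1/30)/(x + 2) + (1/39)/(x + 5). Integrate each term: (1/130) ln|(x - 8)| - (1/30) ln|(x + 2)| + (1/39) ln|(x + 5)| + C


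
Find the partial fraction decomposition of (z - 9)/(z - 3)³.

(z - 9) = A(z - 3)² + B(z - 3) + C. At z = 3: C = 1·3 - 9 = -6. Coefficients: A = 0, B = 1
Result: 1/(z - 3)² - 6/(z - 3)³


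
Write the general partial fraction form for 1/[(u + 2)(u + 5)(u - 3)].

Three distinct linear factors: α/(u + 2) + β/(u + 5) + γ/(u - 3)


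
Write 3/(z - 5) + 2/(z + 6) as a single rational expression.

Common denominator (z - 5)(z + 6). Numerator: 3(z + 6) + 2(z - 5) = (3z + 18) + (2z - 10) = 5z + 8
Result: (5z + 8)/[(z - 5)(z + 6)]


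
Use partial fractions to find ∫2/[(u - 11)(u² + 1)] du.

Cover-up at u=11: P = 2/(11²+1) = 1/61. Coeff matching: Q = -1/61, R = -11/61. Decomposition: (1/61)/(u - 11) - ((1/61)u + 11/61)/(u² + 1). Integrate: linear → ln, quadratic → (1/2)ln + arctan: (1/61) ln|(u - 11)| - (1/122) ln(u² + 1) - (11/61) arctan(u) + C


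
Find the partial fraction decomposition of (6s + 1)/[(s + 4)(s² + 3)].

At s=-4: α = (6·(-4) + 1)/((-4)² + 3) = -23/19. β = -α = 23/19, γ = 6 - (-4)·α = 22/19
Result: (-23/19)/(s + 4) + ((23/19)s + 22/19)/(s² + 3)


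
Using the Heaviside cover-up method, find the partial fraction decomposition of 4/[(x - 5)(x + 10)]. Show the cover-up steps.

Cover (x - 5): set x=5, get A = 4/(5 + 10) = 4/15. Cover (x + 10): set x=-10, get B = 4/(-10 - 5) = -4/15.
Result: (4/15)/(x - 5) - (4/15)/(x + 10)


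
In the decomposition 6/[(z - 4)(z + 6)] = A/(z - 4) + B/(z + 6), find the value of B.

Cover-up at z = -6: B = 6/(-6 - 4) = -6/10 = -3/5


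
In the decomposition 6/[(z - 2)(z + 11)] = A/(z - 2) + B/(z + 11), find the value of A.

Cover-up at z = 2: A = 6/(2 + 11) = 6/13


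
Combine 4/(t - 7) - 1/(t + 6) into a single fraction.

Common denominator (t - 7)(t + 6). Numerator: 4(t + 6) - 1(t - 7) = (4t + 24) - (t - 7) = 3t + 31
Result: (3t + 31)/[(t - 7)(t + 6)]


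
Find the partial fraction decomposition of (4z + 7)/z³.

(4z + 7) = αz² + βz + γ. At z = 0: γ = 4·0 + 7 = 7. Coefficients: α = 0, β = 4
Result: 4/z² + 7/z³


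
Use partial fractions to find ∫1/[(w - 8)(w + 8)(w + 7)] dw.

Cover-up: A = 1/240, B = 1/16, C = -1/15. Decomposition: (1/240)/(w - 8) + (1/16)/(w + 8) - (1/15)/(w + 7). Integrate each term: (1/240) ln|(w - 8)| + (1/16) ln|(w + 8)| - (1/15) ln|(w + 7)| + C


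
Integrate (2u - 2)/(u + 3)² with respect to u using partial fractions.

Decompose: P = 2, Q = 2·(-3) - 2 = -8, so (2u - 2)/(u + 3)² = 2/(u + 3) - 8/(u + 3)². Integrate: ∫ P/(u + 3) du = 2 ln|(u + 3)|; ∫ Q/(u + 3)² du = 8/(u + 3). Sum: 2 ln|(u + 3)| + 8/(u + 3) + C


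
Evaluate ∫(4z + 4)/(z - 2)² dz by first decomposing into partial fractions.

Decompose: A = 4, B = 4·2 + 4 = 12, so (4z + 4)/(z - 2)² = 4/(z - 2) + 12/(z - 2)². Integrate: ∫ A/(z - 2) dz = 4 ln|(z - 2)|; ∫ B/(z - 2)² dz = -12/(z - 2). Sum: 4 ln|(z - 2)| - 12/(z - 2) + C


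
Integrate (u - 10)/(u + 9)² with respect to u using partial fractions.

Decompose: P = 1, Q = 1·(-9) - 10 = -19, so (u - 10)/(u + 9)² = 1/(u + 9) - 19/(u + 9)². Integrate: ∫ P/(u + 9) du = ln|(u + 9)|; ∫ Q/(u + 9)² du = 19/(u + 9). Sum: ln|(u + 9)| + 19/(u + 9) + C


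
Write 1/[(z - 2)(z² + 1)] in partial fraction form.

Cover-up at z = 2: P = 1/(2² + 1) = 1/5. Then Q = -P = -1/5, R = -P·(0 + 2) = -2/5
Result: (1/5)/(z - 2) - ((1/5)z + 2/5)/(z² + 1)


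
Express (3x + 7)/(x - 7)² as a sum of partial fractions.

(3x + 7) = P(x - 7) + Q. At x = 7: Q = 3·7 + 7 = 28. Coeff of x: P = 3
Result: 3/(x - 7) + 28/(x - 7)²


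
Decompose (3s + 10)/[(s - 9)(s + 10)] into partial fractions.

At s=9: A = (3·9 + 10)/(9 + 10) = 37/19. At s=-10: B = (3·(-10) + 10)/(-10 - 9) = 20/19
Result: (37/19)/(s - 9) + (20/19)/(s + 10)


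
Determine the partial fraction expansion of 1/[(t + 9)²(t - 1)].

Cover-up at t=1: γ = 1/(1 + 9)² = 1/100. Cover-up at t=-9: β = 1/(-9 - 1) = -1/10. Comparing t² coeff: α = -γ = -1/100
Result: (-1/100)/(t + 9) - (1/10)/(t + 9)² + (1/100)/(t - 1)


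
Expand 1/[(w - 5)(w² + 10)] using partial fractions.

Cover-up at w = 5: P = 1/(5² + 10) = 1/35. Then Q = -P = -1/35, R = -P·(0 + 5) = -1/7
Result: (1/35)/(w - 5) - ((1/35)w + 1/7)/(w² + 10)


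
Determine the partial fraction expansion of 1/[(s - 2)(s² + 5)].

Cover-up at s = 2: A = 1/(2² + 5) = 1/9. Then B = -A = -1/9, C = -A·(0 + 2) = -2/9
Result: (1/9)/(s - 2) - ((1/9)s + 2/9)/(s² + 5)


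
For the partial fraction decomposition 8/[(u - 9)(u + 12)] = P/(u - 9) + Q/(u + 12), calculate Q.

Cover-up at u = -12: Q = 8/(-12 - 9) = -8/21


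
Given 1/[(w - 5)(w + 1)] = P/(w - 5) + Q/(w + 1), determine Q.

Cover-up at w = -1: Q = 1/(-1 - 5) = -1/6


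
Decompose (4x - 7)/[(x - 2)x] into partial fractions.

At x=2: P = (4·2 - 7)/(2 - 0) = 1/2. At x=0: Q = (4·0 - 7)/(0 - 2) = 7/2
Result: (1/2)/(x - 2) + (7/2)/x


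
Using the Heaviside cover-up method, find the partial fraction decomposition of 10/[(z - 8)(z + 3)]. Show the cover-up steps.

Cover (z - 8): set z=8, get A = 10/(8 + 3) = 10/11. Cover (z + 3): set z=-3, get B = 10/(-3 - 8) = -10/11.
Result: (10/11)/(z - 8) - (10/11)/(z + 3)


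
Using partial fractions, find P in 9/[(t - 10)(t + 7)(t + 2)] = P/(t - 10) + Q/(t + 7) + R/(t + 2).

Cover-up at t = 10: P = 9/[(10 + 7)(10 + 2)] = 9/[(17)(12)] = 9/204 = 3/68


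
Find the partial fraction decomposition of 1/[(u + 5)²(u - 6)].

Cover-up at u=6: γ = 1/(6 + 5)² = 1/121. Cover-up at u=-5: β = 1/(-5 - 6) = -1/11. Comparing u² coeff: α = -γ = -1/121
Result: (-1/121)/(u + 5) - (1/11)/(u + 5)² + (1/121)/(u - 6)


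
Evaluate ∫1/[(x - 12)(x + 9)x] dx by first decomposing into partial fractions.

Cover-up: α = 1/252, β = 1/189, γ = -1/108. Decomposition: (1/252)/(x - 12) + (1/189)/(x + 9) - (1/108)/x. Integrate each term: (1/252) ln|(x - 12)| + (1/189) ln|(x + 9)| - (1/108) ln|x| + C


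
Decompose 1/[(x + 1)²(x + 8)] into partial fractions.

Cover-up at x=-8: C = 1/(-8 + 1)² = 1/49. Cover-up at x=-1: B = 1/(-1 + 8) = 1/7. Comparing x² coeff: A = -C = -1/49
Result: (-1/49)/(x + 1) + (1/7)/(x + 1)² + (1/49)/(x + 8)


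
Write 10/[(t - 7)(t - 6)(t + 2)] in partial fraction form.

Using cover-up method: P = 10/9, Q = -5/4, R = 5/36
Result: (10/9)/(t - 7) - (5/4)/(t - 6) + (5/36)/(t + 2)


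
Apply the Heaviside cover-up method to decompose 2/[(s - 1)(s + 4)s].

Cover (s - 1), s=1: A = 2/[(1 + 4)(1 - 0)] = 2/5. Cover (s + 4), s=-4: B = 2/[(-4 - 1)(-4 - 0)] = 1/10. Cover s, s=0: C = 2/[(0 - 1)(0 + 4)] = -1/2.
Result: (2/5)/(s - 1) + (1/10)/(s + 4) - (1/2)/s


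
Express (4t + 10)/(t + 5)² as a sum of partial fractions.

(4t + 10) = A(t + 5) + B. At t = -5: B = 4·(-5) + 10 = -10. Coeff of t: A = 4
Result: 4/(t + 5) - 10/(t + 5)²


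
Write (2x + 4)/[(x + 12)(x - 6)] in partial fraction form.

At x=-12: A = (2·(-12) + 4)/(-12 - 6) = 10/9. At x=6: B = (2·6 + 4)/(6 + 12) = 8/9
Result: (10/9)/(x + 12) + (8/9)/(x - 6)


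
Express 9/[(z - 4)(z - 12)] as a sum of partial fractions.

9/(z - 4)(z - 12) = P/(z - 4) + Q/(z - 12). P = 9/(4 - 12) = -9/8, Q = 9/(12 - 4) = 9/8
Result: (-9/8)/(z - 4) + (9/8)/(z - 12)


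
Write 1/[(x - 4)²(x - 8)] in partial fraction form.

Cover-up at x=8: C = 1/(8 - 4)² = 1/16. Cover-up at x=4: B = 1/(4 - 8) = -1/4. Comparing x² coeff: A = -C = -1/16
Result: (-1/16)/(x - 4) - (1/4)/(x - 4)² + (1/16)/(x - 8)


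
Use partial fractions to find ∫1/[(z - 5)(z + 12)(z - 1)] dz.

Cover-up: P = 1/68, Q = 1/221, R = -1/52. Decomposition: (1/68)/(z - 5) + (1/221)/(z + 12) - (1/52)/(z - 1). Integrate each term: (1/68) ln|(z - 5)| + (1/221) ln|(z + 12)| - (1/52) ln|(z - 1)| + C


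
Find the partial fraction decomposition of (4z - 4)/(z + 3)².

(4z - 4) = A(z + 3) + B. At z = -3: B = 4·(-3) - 4 = -16. Coeff of z: A = 4
Result: 4/(z + 3) - 16/(z + 3)²


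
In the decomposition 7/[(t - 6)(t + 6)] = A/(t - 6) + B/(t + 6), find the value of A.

Cover-up at t = 6: A = 7/(6 + 6) = 7/12


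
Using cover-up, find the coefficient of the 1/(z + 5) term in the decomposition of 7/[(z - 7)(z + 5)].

Cover (z + 5), set z=-5: 7/((z - 7) at z=-5) = 7/(-12) = -7/12


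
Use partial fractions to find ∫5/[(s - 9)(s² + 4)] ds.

Cover-up at s=9: P = 5/(9²+4) = 1/17. Coeff matching: Q = -1/17, R = -9/17. Decomposition: (1/17)/(s - 9) - ((1/17)s + 9/17)/(s² + 4). Integrate: linear → ln, quadratic → (1/2)ln + arctan: (1/17) ln|(s - 9)| - (1/34) ln(s² + 4) - (9/34) arctan(s/2) + C


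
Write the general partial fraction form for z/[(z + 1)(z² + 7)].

Linear + irreducible quadratic: α/(z + 1) + (βz + γ)/(z² + 7)


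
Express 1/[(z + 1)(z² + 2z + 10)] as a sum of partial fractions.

Cover-up at z = -1: α = 1/((-1)² + 2·(-1) + 10) = 1/9. Then β = -α = -1/9, γ = -α·(2 - 1) = -1/9
Result: (1/9)/(z + 1) - ((1/9)z + 1/9)/(z² + 2z + 10)


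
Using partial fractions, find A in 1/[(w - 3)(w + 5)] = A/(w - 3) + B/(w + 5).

Cover-up at w = 3: A = 1/(3 + 5) = 1/8


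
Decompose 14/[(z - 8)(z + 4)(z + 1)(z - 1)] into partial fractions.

Using Heaviside cover-up: (1/54)/(z - 8) - (7/90)/(z + 4) + (7/27)/(z + 1) - (1/5)/(z - 1)


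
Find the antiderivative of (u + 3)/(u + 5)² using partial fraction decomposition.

Decompose: α = 1, β = 1·(-5) + 3 = -2, so (u + 3)/(u + 5)² = 1/(u + 5) - 2/(u + 5)². Integrate: ∫ α/(u + 5) du = ln|(u + 5)|; ∫ β/(u + 5)² du = 2/(u + 5). Sum: ln|(u + 5)| + 2/(u + 5) + C


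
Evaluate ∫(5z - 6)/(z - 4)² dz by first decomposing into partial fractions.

Decompose: α = 5, β = 5·4 - 6 = 14, so (5z - 6)/(z - 4)² = 5/(z - 4) + 14/(z - 4)². Integrate: ∫ α/(z - 4) dz = 5 ln|(z - 4)|; ∫ β/(z - 4)² dz = -14/(z - 4). Sum: 5 ln|(z - 4)| - 14/(z - 4) + C


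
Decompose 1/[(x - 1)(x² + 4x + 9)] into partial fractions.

Cover-up at x = 1: P = 1/(1² + 4·1 + 9) = 1/14. Then Q = -P = -1/14, R = -P·(4 + 1) = -5/14
Result: (1/14)/(x - 1) - ((1/14)x + 5/14)/(x² + 4x + 9)


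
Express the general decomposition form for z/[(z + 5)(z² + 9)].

Linear + irreducible quadratic: A/(z + 5) + (Bz + C)/(z² + 9)


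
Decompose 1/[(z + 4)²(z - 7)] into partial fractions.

Cover-up at z=7: R = 1/(7 + 4)² = 1/121. Cover-up at z=-4: Q = 1/(-4 - 7) = -1/11. Comparing z² coeff: P = -R = -1/121
Result: (-1/121)/(z + 4) - (1/11)/(z + 4)² + (1/121)/(z - 7)


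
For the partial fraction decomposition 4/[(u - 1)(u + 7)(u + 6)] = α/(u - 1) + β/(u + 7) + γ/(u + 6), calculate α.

Cover-up at u = 1: α = 4/[(1 + 7)(1 + 6)] = 4/[(8)(7)] = 4/56 = 1/14


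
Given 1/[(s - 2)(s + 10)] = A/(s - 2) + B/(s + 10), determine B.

Cover-up at s = -10: B = 1/(-10 - 2) = -1/12


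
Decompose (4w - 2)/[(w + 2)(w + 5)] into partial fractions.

At w=-2: α = (4·(-2) - 2)/(-2 + 5) = -10/3. At w=-5: β = (4·(-5) - 2)/(-5 + 2) = 22/3
Result: (-10/3)/(w + 2) + (22/3)/(w + 5)


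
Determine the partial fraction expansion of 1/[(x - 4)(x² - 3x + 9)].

Cover-up at x = 4: α = 1/(4² - 3·4 + 9) = 1/13. Then β = -α = -1/13, γ = -α·(-3 + 4) = -1/13
Result: (1/13)/(x - 4) - ((1/13)x + 1/13)/(x² - 3x + 9)


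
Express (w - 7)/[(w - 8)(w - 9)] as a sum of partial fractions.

At w=8: P = (1·8 - 7)/(8 - 9) = -1. At w=9: Q = (1·9 - 7)/(9 - 8) = 2
Result: -1/(w - 8) + 2/(w - 9)


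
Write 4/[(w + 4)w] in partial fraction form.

4/(w + 4)w = P/(w + 4) + Q/w. P = 4/(-4 - 0) = -1, Q = 4/(0 + 4) = 1
Result: -1/(w + 4) + 1/w


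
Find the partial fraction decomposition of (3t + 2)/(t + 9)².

(3t + 2) = α(t + 9) + β. At t = -9: β = 3·(-9) + 2 = -25. Coeff of t: α = 3
Result: 3/(t + 9) - 25/(t + 9)²


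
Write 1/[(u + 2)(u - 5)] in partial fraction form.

1/(u + 2)(u - 5) = P/(u + 2) + Q/(u - 5). P = 1/(-2 - 5) = -1/7, Q = 1/(5 + 2) = 1/7
Result: (-1/7)/(u + 2) + (1/7)/(u - 5)


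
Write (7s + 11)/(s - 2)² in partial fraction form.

(7s + 11) = P(s - 2) + Q. At s = 2: Q = 7·2 + 11 = 25. Coeff of s: P = 7
Result: 7/(s - 2) + 25/(s - 2)²


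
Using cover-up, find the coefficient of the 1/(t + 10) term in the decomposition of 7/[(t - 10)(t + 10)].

Cover (t + 10), set t=-10: 7/((t - 10) at t=-10) = 7/(-20) = -7/20


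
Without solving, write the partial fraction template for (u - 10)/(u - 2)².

Repeated linear factor: α/(u - 2) + β/(u - 2)²


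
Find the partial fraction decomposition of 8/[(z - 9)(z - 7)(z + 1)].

Using cover-up method: A = 2/5, B = -1/2, C = 1/10
Result: (2/5)/(z - 9) - (1/2)/(z - 7) + (1/10)/(z + 1)


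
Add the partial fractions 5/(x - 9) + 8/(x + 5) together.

Common denominator (x - 9)(x + 5). Numerator: 5(x + 5) + 8(x - 9) = (5x + 25) + (8x - 72) = 13x - 47
Result: (13x - 47)/[(x - 9)(x + 5)]


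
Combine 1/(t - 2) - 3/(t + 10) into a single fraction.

Common denominator (t - 2)(t + 10). Numerator: 1(t + 10) - 3(t - 2) = (t + 10) - (3t - 6) = -2t + 16
Result: (-2t + 16)/[(t - 2)(t + 10)]


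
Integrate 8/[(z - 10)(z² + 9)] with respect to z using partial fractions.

Cover-up at z=10: P = 8/(10²+9) = 8/109. Coeff matching: Q = -8/109, R = -80/109. Decomposition: (8/109)/(z - 10) - ((8/109)z + 80/109)/(z² + 9). Integrate: linear → ln, quadratic → (1/2)ln + arctan: (8/109) ln|(z - 10)| - (4/109) ln(z² + 9) - (80/327) arctan(z/3) + C


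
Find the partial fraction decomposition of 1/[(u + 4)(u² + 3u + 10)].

Cover-up at u = -4: α = 1/((-4)² + 3·(-4) + 10) = 1/14. Then β = -α = -1/14, γ = -α·(3 - 4) = 1/14
Result: (1/14)/(u + 4) - ((1/14)u - 1/14)/(u² + 3u + 10)


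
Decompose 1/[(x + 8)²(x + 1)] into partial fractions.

Cover-up at x=-1: γ = 1/(-1 + 8)² = 1/49. Cover-up at x=-8: β = 1/(-8 + 1) = -1/7. Comparing x² coeff: α = -γ = -1/49
Result: (-1/49)/(x + 8) - (1/7)/(x + 8)² + (1/49)/(x + 1)


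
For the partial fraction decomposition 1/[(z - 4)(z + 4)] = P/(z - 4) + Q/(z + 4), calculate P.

Cover-up at z = 4: P = 1/(4 + 4) = 1/8


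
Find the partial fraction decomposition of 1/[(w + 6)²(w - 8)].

Cover-up at w=8: γ = 1/(8 + 6)² = 1/196. Cover-up at w=-6: β = 1/(-6 - 8) = -1/14. Comparing w² coeff: α = -γ = -1/196
Result: (-1/196)/(w + 6) - (1/14)/(w + 6)² + (1/196)/(w - 8)


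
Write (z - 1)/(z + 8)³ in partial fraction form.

(z - 1) = α(z + 8)² + β(z + 8) + γ. At z = -8: γ = 1·(-8) - 1 = -9. Coefficients: α = 0, β = 1
Result: 1/(z + 8)² - 9/(z + 8)³


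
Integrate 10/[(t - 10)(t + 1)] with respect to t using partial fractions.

Decompose: 10/[(t - 10)(t + 1)] = (10/11)/(t - 10) - (10/11)/(t + 1). Integrate each term: (10/11) ln|(t - 10)| - (10/11) ln|(t + 1)| + C


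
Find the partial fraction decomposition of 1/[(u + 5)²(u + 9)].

Cover-up at u=-9: γ = 1/(-9 + 5)² = 1/16. Cover-up at u=-5: β = 1/(-5 + 9) = 1/4. Comparing u² coeff: α = -γ = -1/16
Result: (-1/16)/(u + 5) + (1/4)/(u + 5)² + (1/16)/(u + 9)


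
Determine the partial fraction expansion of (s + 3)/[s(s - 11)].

At s=0: P = (1·0 + 3)/(0 - 11) = -3/11. At s=11: Q = (1·11 + 3)/(11 - 0) = 14/11
Result: (-3/11)/s + (14/11)/(s - 11)


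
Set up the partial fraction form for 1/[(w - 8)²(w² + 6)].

Repeated linear + quadratic: α/(w - 8) + β/(w - 8)² + (γw + δ)/(w² + 6)


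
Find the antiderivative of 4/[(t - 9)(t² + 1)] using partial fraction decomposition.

Cover-up at t=9: P = 4/(9²+1) = 2/41. Coeff matching: Q = -2/41, R = -18/41. Decomposition: (2/41)/(t - 9) - ((2/41)t + 18/41)/(t² + 1). Integrate: linear → ln, quadratic → (1/2)ln + arctan: (2/41) ln|(t - 9)| - (1/41) ln(t² + 1) - (18/41) arctan(t) + C


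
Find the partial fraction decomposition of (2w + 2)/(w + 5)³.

(2w + 2) = P(w + 5)² + Q(w + 5) + R. At w = -5: R = 2·(-5) + 2 = -8. Coefficients: P = 0, Q = 2
Result: 2/(w + 5)² - 8/(w + 5)³


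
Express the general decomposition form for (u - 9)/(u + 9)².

Repeated linear factor: A/(u + 9) + B/(u + 9)²


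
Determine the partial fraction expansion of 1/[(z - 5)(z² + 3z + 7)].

Cover-up at z = 5: A = 1/(5² + 3·5 + 7) = 1/47. Then B = -A = -1/47, C = -A·(3 + 5) = -8/47
Result: (1/47)/(z - 5) - ((1/47)z + 8/47)/(z² + 3z + 7)


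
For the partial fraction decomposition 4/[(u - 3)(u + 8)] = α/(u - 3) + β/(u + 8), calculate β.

Cover-up at u = -8: β = 4/(-8 - 3) = -4/11


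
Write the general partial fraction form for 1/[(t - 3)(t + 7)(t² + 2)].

Two linear + quadratic: α/(t - 3) + β/(t + 7) + (γt + δ)/(t² + 2)


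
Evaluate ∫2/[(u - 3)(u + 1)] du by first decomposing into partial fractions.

Decompose: 2/[(u - 3)(u + 1)] = (1/2)/(u - 3) - (1/2)/(u + 1). Integrate each term: (1/2) ln|(u - 3)| - (1/2) ln|(u + 1)| + C


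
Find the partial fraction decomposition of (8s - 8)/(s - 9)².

(8s - 8) = A(s - 9) + B. At s = 9: B = 8·9 - 8 = 64. Coeff of s: A = 8
Result: 8/(s - 9) + 64/(s - 9)²


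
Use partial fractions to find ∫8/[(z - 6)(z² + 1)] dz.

Cover-up at z=6: A = 8/(6²+1) = 8/37. Coeff matching: B = -8/37, C = -48/37. Decomposition: (8/37)/(z - 6) - ((8/37)z + 48/37)/(z² + 1). Integrate: linear → ln, quadratic → (1/2)ln + arctan: (8/37) ln|(z - 6)| - (4/37) ln(z² + 1) - (48/37) arctan(z) + C


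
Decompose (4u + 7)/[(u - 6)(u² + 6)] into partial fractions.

At u=6: A = (4·6 + 7)/(6² + 6) = 31/42. B = -A = -31/42, C = 4 - 6·A = -3/7
Result: (31/42)/(u - 6) - ((31/42)u + 3/7)/(u² + 6)


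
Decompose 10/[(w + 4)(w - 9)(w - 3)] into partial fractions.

Using cover-up method: A = 10/91, B = 5/39, C = -5/21
Result: (10/91)/(w + 4) + (5/39)/(w - 9) - (5/21)/(w - 3)


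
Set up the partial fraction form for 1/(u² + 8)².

Repeated quadratic factor: (Pu + Q)/(u² + 8) + (Ru + S)/(u² + 8)²


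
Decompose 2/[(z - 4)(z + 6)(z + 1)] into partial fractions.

Using cover-up method: P = 1/25, Q = 1/25, R = -2/25
Result: (1/25)/(z - 4) + (1/25)/(z + 6) - (2/25)/(z + 1)


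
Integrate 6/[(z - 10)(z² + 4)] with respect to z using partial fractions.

Cover-up at z=10: P = 6/(10²+4) = 3/52. Coeff matching: Q = -3/52, R = -15/26. Decomposition: (3/52)/(z - 10) - ((3/52)z + 15/26)/(z² + 4). Integrate: linear → ln, quadratic → (1/2)ln + arctan: (3/52) ln|(z - 10)| - (3/104) ln(z² + 4) - (15/52) arctan(z/2) + C


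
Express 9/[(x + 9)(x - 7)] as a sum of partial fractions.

9/(x + 9)(x - 7) = α/(x + 9) + β/(x - 7). α = 9/(-9 - 7) = -9/16, β = 9/(7 + 9) = 9/16
Result: (-9/16)/(x + 9) + (9/16)/(x - 7)


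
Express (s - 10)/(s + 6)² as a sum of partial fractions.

(s - 10) = P(s + 6) + Q. At s = -6: Q = 1·(-6) - 10 = -16. Coeff of s: P = 1
Result: 1/(s + 6) - 16/(s + 6)²


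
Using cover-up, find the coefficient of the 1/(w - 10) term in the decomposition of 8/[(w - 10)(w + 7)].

Cover (w - 10), set w=10: 8/((w + 7) at w=10) = 8/(17) = 8/17


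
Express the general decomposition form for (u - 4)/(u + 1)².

Repeated linear factor: α/(u + 1) + β/(u + 1)²


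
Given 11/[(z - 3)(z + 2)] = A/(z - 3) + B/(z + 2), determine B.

Cover-up at z = -2: B = 11/(-2 - 3) = -11/5


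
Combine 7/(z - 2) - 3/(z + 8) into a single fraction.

Common denominator (z - 2)(z + 8). Numerator: 7(z + 8) - 3(z - 2) = (7z + 56) - (3z - 6) = 4z + 62
Result: (4z + 62)/[(z - 2)(z + 8)]


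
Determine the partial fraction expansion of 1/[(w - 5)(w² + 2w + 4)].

Cover-up at w = 5: P = 1/(5² + 2·5 + 4) = 1/39. Then Q = -P = -1/39, R = -P·(2 + 5) = -7/39
Result: (1/39)/(w - 5) - ((1/39)w + 7/39)/(w² + 2w + 4)


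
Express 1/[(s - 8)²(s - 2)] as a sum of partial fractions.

Cover-up at s=2: γ = 1/(2 - 8)² = 1/36. Cover-up at s=8: β = 1/(8 - 2) = 1/6. Comparing s² coeff: α = -γ = -1/36
Result: (-1/36)/(s - 8) + (1/6)/(s - 8)² + (1/36)/(s - 2)


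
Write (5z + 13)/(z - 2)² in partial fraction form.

(5z + 13) = A(z - 2) + B. At z = 2: B = 5·2 + 13 = 23. Coeff of z: A = 5
Result: 5/(z - 2) + 23/(z - 2)²


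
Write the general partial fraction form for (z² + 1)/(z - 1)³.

Repeated linear factor (power 3): α/(z - 1) + β/(z - 1)² + γ/(z - 1)³


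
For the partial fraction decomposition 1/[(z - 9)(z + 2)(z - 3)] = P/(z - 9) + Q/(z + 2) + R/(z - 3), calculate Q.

Cover-up at z = -2: Q = 1/[(-2 - 9)(-2 - 3)] = 1/[(-11)(-5)] = 1/55


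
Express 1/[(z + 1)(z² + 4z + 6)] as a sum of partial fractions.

Cover-up at z = -1: P = 1/((-1)² + 4·(-1) + 6) = 1/3. Then Q = -P = -1/3, R = -P·(4 - 1) = -1
Result: (1/3)/(z + 1) - ((1/3)z + 1)/(z² + 4z + 6)


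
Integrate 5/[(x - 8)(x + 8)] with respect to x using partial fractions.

Decompose: 5/[(x - 8)(x + 8)] = (5/16)/(x - 8) - (5/16)/(x + 8). Integrate each term: (5/16) ln|(x - 8)| - (5/16) ln|(x + 8)| + C


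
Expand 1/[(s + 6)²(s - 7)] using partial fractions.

Cover-up at s=7: γ = 1/(7 + 6)² = 1/169. Cover-up at s=-6: β = 1/(-6 - 7) = -1/13. Comparing s² coeff: α = -γ = -1/169
Result: (-1/169)/(s + 6) - (1/13)/(s + 6)² + (1/169)/(s - 7)


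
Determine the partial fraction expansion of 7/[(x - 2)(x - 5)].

7/(x - 2)(x - 5) = P/(x - 2) + Q/(x - 5). P = 7/(2 - 5) = -7/3, Q = 7/(5 - 2) = 7/3
Result: (-7/3)/(x - 2) + (7/3)/(x - 5)


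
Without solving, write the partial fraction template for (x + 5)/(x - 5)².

Repeated linear factor: A/(x - 5) + B/(x - 5)²


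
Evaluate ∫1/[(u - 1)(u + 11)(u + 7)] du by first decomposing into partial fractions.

Cover-up: α = 1/96, β = 1/48, γ = -1/32. Decomposition: (1/96)/(u - 1) + (1/48)/(u + 11) - (1/32)/(u + 7). Integrate each term: (1/96) ln|(u - 1)| + (1/48) ln|(u + 11)| - (1/32) ln|(u + 7)| + C


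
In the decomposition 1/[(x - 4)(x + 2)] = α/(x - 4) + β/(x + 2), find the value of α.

Cover-up at x = 4: α = 1/(4 + 2) = 1/6


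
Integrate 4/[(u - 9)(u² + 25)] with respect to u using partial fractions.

Cover-up at u=9: A = 4/(9²+25) = 2/53. Coeff matching: B = -2/53, C = -18/53. Decomposition: (2/53)/(u - 9) - ((2/53)u + 18/53)/(u² + 25). Integrate: linear → ln, quadratic → (1/2)ln + arctan: (2/53) ln|(u - 9)| - (1/53) ln(u² + 25) - (18/265) arctan(u/5) + C


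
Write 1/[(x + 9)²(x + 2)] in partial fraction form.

Cover-up at x=-2: C = 1/(-2 + 9)² = 1/49. Cover-up at x=-9: B = 1/(-9 + 2) = -1/7. Comparing x² coeff: A = -C = -1/49
Result: (-1/49)/(x + 9) - (1/7)/(x + 9)² + (1/49)/(x + 2)


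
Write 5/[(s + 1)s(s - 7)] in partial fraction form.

Using cover-up method: A = 5/8, B = -5/7, C = 5/56
Result: (5/8)/(s + 1) - (5/7)/s + (5/56)/(s - 7)


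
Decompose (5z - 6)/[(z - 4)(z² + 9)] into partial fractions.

At z=4: A = (5·4 - 6)/(4² + 9) = 14/25. B = -A = -14/25, C = 5 - 4·A = 69/25
Result: (14/25)/(z - 4) - ((14/25)z - 69/25)/(z² + 9)


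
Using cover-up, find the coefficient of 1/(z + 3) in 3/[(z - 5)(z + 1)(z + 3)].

Cover (z + 3), set z=-3: 3/[(-3 - 5)(-3 + 1)] = 3/16


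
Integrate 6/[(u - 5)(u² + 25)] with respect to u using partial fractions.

Cover-up at u=5: α = 6/(5²+25) = 3/25. Coeff matching: β = -3/25, γ = -3/5. Decomposition: (3/25)/(u - 5) - ((3/25)u + 3/5)/(u² + 25). Integrate: linear → ln, quadratic → (1/2)ln + arctan: (3/25) ln|(u - 5)| - (3/50) ln(u² + 25) - (3/25) arctan(u/5) + C


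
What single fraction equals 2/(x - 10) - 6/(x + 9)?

Common denominator (x - 10)(x + 9). Numerator: 2(x + 9) - 6(x - 10) = (2x + 18) - (6x - 60) = -4x + 78
Result: (-4x + 78)/[(x - 10)(x + 9)]


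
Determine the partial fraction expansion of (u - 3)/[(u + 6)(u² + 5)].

At u=-6: α = (1·(-6) - 3)/((-6)² + 5) = -9/41. β = -α = 9/41, γ = 1 - (-6)·α = -13/41
Result: (-9/41)/(u + 6) + ((9/41)u - 13/41)/(u² + 5)


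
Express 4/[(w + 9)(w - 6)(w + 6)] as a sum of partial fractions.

Using cover-up method: P = 4/45, Q = 1/45, R = -1/9
Result: (4/45)/(w + 9) + (1/45)/(w - 6) - (1/9)/(w + 6)


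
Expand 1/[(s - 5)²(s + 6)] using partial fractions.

Cover-up at s=-6: C = 1/(-6 - 5)² = 1/121. Cover-up at s=5: B = 1/(5 + 6) = 1/11. Comparing s² coeff: A = -C = -1/121
Result: (-1/121)/(s - 5) + (1/11)/(s - 5)² + (1/121)/(s + 6)


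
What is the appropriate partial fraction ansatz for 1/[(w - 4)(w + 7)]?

Distinct linear factors: P/(w - 4) + Q/(w + 7)


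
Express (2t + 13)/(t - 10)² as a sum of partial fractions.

(2t + 13) = P(t - 10) + Q. At t = 10: Q = 2·10 + 13 = 33. Coeff of t: P = 2
Result: 2/(t - 10) + 33/(t - 10)²


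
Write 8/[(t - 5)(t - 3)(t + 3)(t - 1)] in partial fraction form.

Using Heaviside cover-up: (1/8)/(t - 5) - (1/3)/(t - 3) - (1/24)/(t + 3) + (1/4)/(t - 1)


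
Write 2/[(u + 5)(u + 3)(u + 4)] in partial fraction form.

Using cover-up method: A = 1, B = 1, C = -2
Result: 1/(u + 5) + 1/(u + 3) - 2/(u + 4)


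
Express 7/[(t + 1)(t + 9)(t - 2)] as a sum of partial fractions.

Using cover-up method: P = -7/24, Q = 7/88, R = 7/33
Result: (-7/24)/(t + 1) + (7/88)/(t + 9) + (7/33)/(t - 2)


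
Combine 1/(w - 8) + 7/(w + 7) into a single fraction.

Common denominator (w - 8)(w + 7). Numerator: 1(w + 7) + 7(w - 8) = (w + 7) + (7w - 56) = 8w - 49
Result: (8w - 49)/[(w - 8)(w + 7)]


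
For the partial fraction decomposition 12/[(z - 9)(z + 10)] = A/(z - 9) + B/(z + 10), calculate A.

Cover-up at z = 9: A = 12/(9 + 10) = 12/19


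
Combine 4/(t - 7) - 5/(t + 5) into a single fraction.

Common denominator (t - 7)(t + 5). Numerator: 4(t + 5) - 5(t - 7) = (4t + 20) - (5t - 35) = -t + 55
Result: (-t + 55)/[(t - 7)(t + 5)]
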